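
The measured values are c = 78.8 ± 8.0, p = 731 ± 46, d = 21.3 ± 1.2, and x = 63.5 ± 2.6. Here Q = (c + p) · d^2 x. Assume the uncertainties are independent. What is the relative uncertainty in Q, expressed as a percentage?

Let u = c + p = 810. δu = √(δc² + δp²) = √(64.0 + 2120) = 46.7, so δu/u = 0.0577.
Q is then a monomial in u, d, x:
δQ/Q = √((δu/u)² + (2·δd/d)² + (1·δx/x)²) = √(0.00332 + 0.0127 + 0.00168) = 0.133

13.3%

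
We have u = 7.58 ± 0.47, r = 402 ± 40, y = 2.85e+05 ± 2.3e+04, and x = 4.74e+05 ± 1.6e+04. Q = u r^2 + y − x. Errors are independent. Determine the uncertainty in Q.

2.57e+05

Let p = u·r^2 = 1.22e+06. δp/p = √((1·δu/u)² + (2·δr/r)²) = √(0.00384 + 0.0396) = 0.208, so δp = 2.55e+05.
Q = p + y − x: δQ = √(δp² + δy² + δx²) = √(6.52e+10 + 5.29e+08 + 2.56e+08) = 2.57e+05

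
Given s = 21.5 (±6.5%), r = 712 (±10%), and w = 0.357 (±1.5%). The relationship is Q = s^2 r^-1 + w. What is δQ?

0.107

Let p = s^2·r^-1 = 0.649. δp/p = √((2·δs/s)² + (-1·δr/r)²) = √(0.0169 + 0.0100) = 0.164, so δp = 0.106.
Q = p + w: δQ = √(δp² + δw²) = √(0.0113 + 2.87e-05) = 0.107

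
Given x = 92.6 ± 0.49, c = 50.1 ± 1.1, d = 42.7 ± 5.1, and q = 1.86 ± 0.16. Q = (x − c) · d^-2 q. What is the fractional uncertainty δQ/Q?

0.255

Let u = x − c = 42.5. δu = √(δx² + δc²) = √(0.240 + 1.21) = 1.20, so δu/u = 0.0283.
Q is then a monomial in u, d, q:
δQ/Q = √((δu/u)² + (-2·δd/d)² + (1·δq/q)²) = √(0.000803 + 0.0571 + 0.00740) = 0.255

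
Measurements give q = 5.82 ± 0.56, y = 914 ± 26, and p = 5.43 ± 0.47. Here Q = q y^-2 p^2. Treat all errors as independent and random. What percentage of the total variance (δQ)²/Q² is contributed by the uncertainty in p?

(δQ/Q)² = (1·δq/q)² + (-2·δy/y)² + (2·δp/p)²
  q term: (1×0.0962)² = 0.00926
  y term: (-2×0.0284)² = 0.00324
  p term: (2×0.0866)² = 0.0300
Total = 0.0425. Share from p = 0.0300/0.0425 = 0.706.

70.6%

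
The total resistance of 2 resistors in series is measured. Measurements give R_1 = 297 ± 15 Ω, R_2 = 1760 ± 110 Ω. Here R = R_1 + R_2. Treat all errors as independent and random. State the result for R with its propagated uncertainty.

Sums and differences: (δR)² = Σ (cᵢ δxᵢ)².
  (δR_1)² = 225;  (δR_2)² = 12100
δR = √(12300) = 111 Ω
R = 2060 Ω.

2060 ± 111 Ω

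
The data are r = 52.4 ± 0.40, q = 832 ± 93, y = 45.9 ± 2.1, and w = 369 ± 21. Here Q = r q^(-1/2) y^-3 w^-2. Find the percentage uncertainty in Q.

Q is a product of powers, so relative uncertainties combine in quadrature:
  (1·δr/r)² = (1×0.00763)² = 5.83e-05;  (−½·δq/q)² = (-0.5×0.112)² = 0.00312;  (-3·δy/y)² = (-3×0.0458)² = 0.0188;  (-2·δw/w)² = (-2×0.0569)² = 0.0130
δQ/Q = √(0.0350) = 0.187

18.7%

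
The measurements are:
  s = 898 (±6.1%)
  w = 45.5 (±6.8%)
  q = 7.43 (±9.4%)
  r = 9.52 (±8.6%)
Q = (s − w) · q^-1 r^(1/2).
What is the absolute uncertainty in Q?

Let u = s − w = 852. δu = √(δs² + δw²) = √(3000 + 9.57) = 54.9, so δu/u = 0.0644.
Q is then a monomial in u, q, r:
δQ/Q = √((δu/u)² + (-1·δq/q)² + (½·δr/r)²) = √(0.00414 + 0.00884 + 0.00185) = 0.122
Q = 354, so δQ = 0.122 × 354 = 43.1.

43.1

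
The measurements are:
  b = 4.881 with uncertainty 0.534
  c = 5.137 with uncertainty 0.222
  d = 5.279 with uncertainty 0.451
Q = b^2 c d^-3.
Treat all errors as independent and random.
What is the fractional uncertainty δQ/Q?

Each factor contributes (exponent × relative error)² to (δQ/Q)²:
  (2·δb/b)² = (2×0.109)² = 0.0479;  (1·δc/c)² = (1×0.0432)² = 0.00187;  (-3·δd/d)² = (-3×0.0854)² = 0.0657
δQ/Q = √(0.115) = 0.340

0.340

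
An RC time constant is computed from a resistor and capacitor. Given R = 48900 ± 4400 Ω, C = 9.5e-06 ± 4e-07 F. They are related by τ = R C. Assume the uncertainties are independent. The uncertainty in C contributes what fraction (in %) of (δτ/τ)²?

(δτ/τ)² = (1·δR/R)² + (1·δC/C)²
  R term: (1×0.0900)² = 0.00810
  C term: (1×0.0421)² = 0.00177
Total = 0.00987. Share from C = 0.00177/0.00987 = 0.180.

18.0%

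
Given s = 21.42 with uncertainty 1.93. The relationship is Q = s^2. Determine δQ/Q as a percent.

Q ∝ s^2, so δQ/Q = |2| · δs/s = 2 × 0.0901 = 0.180.

18.0%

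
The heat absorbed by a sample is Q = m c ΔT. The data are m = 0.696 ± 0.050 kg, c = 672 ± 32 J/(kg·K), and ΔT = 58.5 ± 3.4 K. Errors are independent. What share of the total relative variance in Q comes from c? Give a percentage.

21.0%

(δQ/Q)² = (1·δm/m)² + (1·δc/c)² + (1·δΔT/ΔT)²
  m term: (1×0.0718)² = 0.00516
  c term: (1×0.0476)² = 0.00227
  ΔT term: (1×0.0581)² = 0.00338
Total = 0.0108. Share from c = 0.00227/0.0108 = 0.210.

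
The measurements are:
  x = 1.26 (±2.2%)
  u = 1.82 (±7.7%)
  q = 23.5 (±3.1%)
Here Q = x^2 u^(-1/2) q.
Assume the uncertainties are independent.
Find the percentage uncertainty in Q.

6.62%

Relative error in a monomial: (δQ/Q)² = Σ (nᵢ · δxᵢ/xᵢ)².
  (2·δx/x)² = (2×0.0220)² = 0.00194;  (−½·δu/u)² = (-0.5×0.0770)² = 0.00148;  (1·δq/q)² = (1×0.0310)² = 0.000961
δQ/Q = √(0.00438) = 0.0662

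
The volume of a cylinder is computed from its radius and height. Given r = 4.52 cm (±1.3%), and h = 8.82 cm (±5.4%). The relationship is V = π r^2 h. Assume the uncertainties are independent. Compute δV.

Products/powers → add relative errors in quadrature, weighted by exponent:
  (2·δr/r)² = (2×0.0130)² = 0.000676;  (1·δh/h)² = (1×0.0540)² = 0.00292
δV/V = √(0.00359) = 0.0599
V = 566 cm^3, so δV = 0.0599 × 566 = 33.9 cm^3.

33.9 cm^3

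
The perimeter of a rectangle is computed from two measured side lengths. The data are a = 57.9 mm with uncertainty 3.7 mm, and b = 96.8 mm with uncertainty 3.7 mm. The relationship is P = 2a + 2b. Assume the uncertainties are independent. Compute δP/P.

0.0338

Absolute uncertainties add in quadrature for a linear combination:
  (2·δa)² = 54.8;  (2·δb)² = 54.8
δP = √(110) = 10.5 mm
P = 309 mm, so δP/P = 10.5/309 = 0.0338.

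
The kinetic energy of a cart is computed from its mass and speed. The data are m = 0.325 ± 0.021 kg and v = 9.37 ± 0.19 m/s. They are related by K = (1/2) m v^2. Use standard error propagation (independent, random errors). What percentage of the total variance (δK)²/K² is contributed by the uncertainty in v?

28.3%

(δK/K)² = (1·δm/m)² + (2·δv/v)²
  m term: (1×0.0646)² = 0.00418
  v term: (2×0.0203)² = 0.00164
Total = 0.00582. Share from v = 0.00164/0.00582 = 0.283.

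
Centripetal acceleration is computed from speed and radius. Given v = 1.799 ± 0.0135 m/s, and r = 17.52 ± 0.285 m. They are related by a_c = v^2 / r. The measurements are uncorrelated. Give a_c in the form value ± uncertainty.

Each factor contributes (exponent × relative error)² to (δa_c/a_c)²:
  (2·δv/v)² = (2×0.00750)² = 0.000225;  (-1·δr/r)² = (-1×0.0163)² = 0.000265
δa_c/a_c = √(0.000490) = 0.0221
a_c = 0.1847 m/s^2, so δa_c = 0.0221 × 0.1847 = 0.00409 m/s^2.

0.1847 ± 0.00409 m/s^2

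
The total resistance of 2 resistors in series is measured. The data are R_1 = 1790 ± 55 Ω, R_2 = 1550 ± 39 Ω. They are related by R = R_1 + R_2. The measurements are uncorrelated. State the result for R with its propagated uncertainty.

3340 ± 67.4 Ω

R is a linear combination, so absolute uncertainties add in quadrature:
  (δR_1)² = 3020;  (δR_2)² = 1520
δR = √(4550) = 67.4 Ω
R = 3340 Ω.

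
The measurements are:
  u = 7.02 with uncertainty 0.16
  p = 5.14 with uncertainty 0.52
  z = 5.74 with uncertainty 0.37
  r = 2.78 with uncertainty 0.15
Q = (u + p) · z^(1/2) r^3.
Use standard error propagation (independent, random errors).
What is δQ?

Let w = u + p = 12.2. δw = √(δu² + δp²) = √(0.0256 + 0.270) = 0.544, so δw/w = 0.0447.
Q is then a monomial in w, z, r:
δQ/Q = √((δw/w)² + (½·δz/z)² + (3·δr/r)²) = √(0.00200 + 0.00104 + 0.0262) = 0.171
Q = 626, so δQ = 0.171 × 626 = 107.

107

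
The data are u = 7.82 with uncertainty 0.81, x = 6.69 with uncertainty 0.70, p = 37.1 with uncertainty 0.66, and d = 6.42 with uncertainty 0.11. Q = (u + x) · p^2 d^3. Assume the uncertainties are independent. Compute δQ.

Let w = u + x = 14.5. δw = √(δu² + δx²) = √(0.656 + 0.490) = 1.07, so δw/w = 0.0738.
Q is then a monomial in w, p, d:
δQ/Q = √((δw/w)² + (2·δp/p)² + (3·δd/d)²) = √(0.00544 + 0.00127 + 0.00264) = 0.0967
Q = 5.28e+06, so δQ = 0.0967 × 5.28e+06 = 5.11e+05.

5.11e+05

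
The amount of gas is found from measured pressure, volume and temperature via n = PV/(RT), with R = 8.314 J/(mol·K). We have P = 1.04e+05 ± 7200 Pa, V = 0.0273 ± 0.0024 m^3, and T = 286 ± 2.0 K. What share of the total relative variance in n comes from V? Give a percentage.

61.5%

(δn/n)² = (1·δP/P)² + (1·δV/V)² + (-1·δT/T)²
  P term: (1×0.0692)² = 0.00479
  V term: (1×0.0879)² = 0.00773
  T term: (-1×0.00699)² = 4.89e-05
Total = 0.0126. Share from V = 0.00773/0.0126 = 0.615.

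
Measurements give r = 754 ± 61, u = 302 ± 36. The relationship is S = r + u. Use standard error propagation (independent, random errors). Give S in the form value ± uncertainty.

Each term contributes (cᵢ δxᵢ)² to (δS)²:
  (δr)² = 3720;  (δu)² = 1300
δS = √(5020) = 70.8
S = 1060.

1060 ± 70.8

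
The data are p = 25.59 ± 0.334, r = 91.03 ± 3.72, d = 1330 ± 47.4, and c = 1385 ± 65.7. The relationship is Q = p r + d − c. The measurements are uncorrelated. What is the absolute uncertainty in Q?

Let w = p·r = 2329. δw/w = √((1·δp/p)² + (1·δr/r)²) = √(0.000170 + 0.00167) = 0.0429, so δw = 99.9.
Q = w + d − c: δQ = √(δw² + δd² + δc²) = √(9990 + 2250 + 4320) = 129

129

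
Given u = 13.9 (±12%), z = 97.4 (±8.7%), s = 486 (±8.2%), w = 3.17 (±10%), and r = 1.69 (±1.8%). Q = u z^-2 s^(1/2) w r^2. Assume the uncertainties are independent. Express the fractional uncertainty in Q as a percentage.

Since Q is a product/quotient, work with relative uncertainties:
  (1·δu/u)² = (1×0.120)² = 0.0144;  (-2·δz/z)² = (-2×0.0870)² = 0.0303;  (½·δs/s)² = (0.5×0.0820)² = 0.00168;  (1·δw/w)² = (1×0.100)² = 0.0100;  (2·δr/r)² = (2×0.0180)² = 0.00130
δQ/Q = √(0.0577) = 0.240

24.0%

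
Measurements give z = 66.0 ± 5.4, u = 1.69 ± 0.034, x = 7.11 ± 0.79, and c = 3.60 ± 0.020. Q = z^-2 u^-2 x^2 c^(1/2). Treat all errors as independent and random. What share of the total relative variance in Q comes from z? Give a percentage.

(δQ/Q)² = (-2·δz/z)² + (-2·δu/u)² + (2·δx/x)² + (½·δc/c)²
  z term: (-2×0.0818)² = 0.0268
  u term: (-2×0.0201)² = 0.00162
  x term: (2×0.111)² = 0.0494
  c term: (0.5×0.00556)² = 7.72e-06
Total = 0.0778. Share from z = 0.0268/0.0778 = 0.344.

34.4%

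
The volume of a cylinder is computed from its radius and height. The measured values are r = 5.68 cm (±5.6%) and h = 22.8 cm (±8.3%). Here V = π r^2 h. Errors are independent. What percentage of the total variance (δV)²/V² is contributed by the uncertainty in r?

64.5%

(δV/V)² = (2·δr/r)² + (1·δh/h)²
  r term: (2×0.0560)² = 0.0125
  h term: (1×0.0830)² = 0.00689
Total = 0.0194. Share from r = 0.0125/0.0194 = 0.645.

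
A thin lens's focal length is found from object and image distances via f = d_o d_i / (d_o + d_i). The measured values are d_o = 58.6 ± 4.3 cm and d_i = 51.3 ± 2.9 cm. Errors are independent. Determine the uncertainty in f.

1.25 cm

∂f/∂d_o = (d_i/(d_o+d_i))² = 0.218;  ∂f/∂d_i = (d_o/(d_o+d_i))² = 0.284
δf = √((∂f/∂d_o · δd_o)² + (∂f/∂d_i · δd_i)²) = √(0.878 + 0.680) = 1.25 cm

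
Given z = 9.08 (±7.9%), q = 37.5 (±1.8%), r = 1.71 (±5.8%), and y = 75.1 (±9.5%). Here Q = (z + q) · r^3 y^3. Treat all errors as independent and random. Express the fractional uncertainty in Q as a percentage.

33.5%

Let u = z + q = 46.6. δu = √(δz² + δq²) = √(0.515 + 0.456) = 0.985, so δu/u = 0.0211.
Q is then a monomial in u, r, y:
δQ/Q = √((δu/u)² + (3·δr/r)² + (3·δy/y)²) = √(0.000447 + 0.0303 + 0.0812) = 0.335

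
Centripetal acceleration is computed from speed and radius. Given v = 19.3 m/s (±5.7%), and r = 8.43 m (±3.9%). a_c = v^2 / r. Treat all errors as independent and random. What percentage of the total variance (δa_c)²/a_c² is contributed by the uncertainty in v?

89.5%

(δa_c/a_c)² = (2·δv/v)² + (-1·δr/r)²
  v term: (2×0.0570)² = 0.0130
  r term: (-1×0.0390)² = 0.00152
Total = 0.0145. Share from v = 0.0130/0.0145 = 0.895.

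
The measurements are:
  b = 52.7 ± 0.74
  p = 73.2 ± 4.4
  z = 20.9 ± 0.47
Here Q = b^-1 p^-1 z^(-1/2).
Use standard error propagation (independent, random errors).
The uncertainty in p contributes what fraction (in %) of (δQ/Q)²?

(δQ/Q)² = (-1·δb/b)² + (-1·δp/p)² + (−½·δz/z)²
  b term: (-1×0.0140)² = 0.000197
  p term: (-1×0.0601)² = 0.00361
  z term: (-0.5×0.0225)² = 0.000126
Total = 0.00394. Share from p = 0.00361/0.00394 = 0.918.

91.8%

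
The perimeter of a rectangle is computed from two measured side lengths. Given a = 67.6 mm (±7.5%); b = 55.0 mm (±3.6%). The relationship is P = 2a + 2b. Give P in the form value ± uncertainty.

245 ± 10.9 mm

Absolute uncertainties add in quadrature for a linear combination:
  (2·δa)² = 103;  (2·δb)² = 15.7
δP = √(119) = 10.9 mm
P = 245 mm.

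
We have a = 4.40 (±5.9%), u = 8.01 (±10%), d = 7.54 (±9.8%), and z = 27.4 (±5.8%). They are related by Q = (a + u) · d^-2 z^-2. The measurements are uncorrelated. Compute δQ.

6.91e-05

Let w = a + u = 12.4. δw = √(δa² + δu²) = √(0.0674 + 0.642) = 0.842, so δw/w = 0.0678.
Q is then a monomial in w, d, z:
δQ/Q = √((δw/w)² + (-2·δd/d)² + (-2·δz/z)²) = √(0.00460 + 0.0384 + 0.0135) = 0.238
Q = 0.000291, so δQ = 0.238 × 0.000291 = 6.91e-05.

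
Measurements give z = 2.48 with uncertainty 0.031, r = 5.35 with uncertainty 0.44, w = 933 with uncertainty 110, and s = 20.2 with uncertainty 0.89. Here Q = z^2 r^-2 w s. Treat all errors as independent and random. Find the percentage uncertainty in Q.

Each factor contributes (exponent × relative error)² to (δQ/Q)²:
  (2·δz/z)² = (2×0.0125)² = 0.000625;  (-2·δr/r)² = (-2×0.0822)² = 0.0271;  (1·δw/w)² = (1×0.118)² = 0.0139;  (1·δs/s)² = (1×0.0441)² = 0.00194
δQ/Q = √(0.0435) = 0.209

20.9%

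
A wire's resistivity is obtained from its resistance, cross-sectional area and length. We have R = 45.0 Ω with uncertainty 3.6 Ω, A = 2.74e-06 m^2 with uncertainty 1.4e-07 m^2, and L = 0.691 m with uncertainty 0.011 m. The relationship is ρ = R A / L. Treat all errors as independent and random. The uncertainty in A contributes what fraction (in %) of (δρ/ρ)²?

28.2%

(δρ/ρ)² = (1·δR/R)² + (1·δA/A)² + (-1·δL/L)²
  R term: (1×0.0800)² = 0.00640
  A term: (1×0.0511)² = 0.00261
  L term: (-1×0.0159)² = 0.000253
Total = 0.00926. Share from A = 0.00261/0.00926 = 0.282.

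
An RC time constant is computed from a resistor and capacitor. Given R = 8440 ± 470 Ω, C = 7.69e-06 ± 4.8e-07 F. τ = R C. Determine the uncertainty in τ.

τ is a product of powers, so relative uncertainties combine in quadrature:
  (1·δR/R)² = (1×0.0557)² = 0.00310;  (1·δC/C)² = (1×0.0624)² = 0.00390
δτ/τ = √(0.00700) = 0.0836
τ = 0.0649 s, so δτ = 0.0836 × 0.0649 = 0.00543 s.

0.00543 s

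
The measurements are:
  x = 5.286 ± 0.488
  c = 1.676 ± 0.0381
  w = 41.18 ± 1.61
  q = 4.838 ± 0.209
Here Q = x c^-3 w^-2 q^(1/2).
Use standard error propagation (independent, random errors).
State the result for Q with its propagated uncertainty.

0.001456 ± 0.000205

Since Q is a product/quotient, work with relative uncertainties:
  (1·δx/x)² = (1×0.0923)² = 0.00852;  (-3·δc/c)² = (-3×0.0227)² = 0.00465;  (-2·δw/w)² = (-2×0.0391)² = 0.00611;  (½·δq/q)² = (0.5×0.0432)² = 0.000467
δQ/Q = √(0.0198) = 0.141
Q = 0.001456, so δQ = 0.141 × 0.001456 = 0.000205.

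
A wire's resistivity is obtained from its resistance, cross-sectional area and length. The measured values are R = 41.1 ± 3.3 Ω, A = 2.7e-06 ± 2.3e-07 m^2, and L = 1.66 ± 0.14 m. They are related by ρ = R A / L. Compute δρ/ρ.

0.144

ρ is a product of powers, so relative uncertainties combine in quadrature:
  (1·δR/R)² = (1×0.0803)² = 0.00645;  (1·δA/A)² = (1×0.0852)² = 0.00726;  (-1·δL/L)² = (-1×0.0843)² = 0.00711
δρ/ρ = √(0.0208) = 0.144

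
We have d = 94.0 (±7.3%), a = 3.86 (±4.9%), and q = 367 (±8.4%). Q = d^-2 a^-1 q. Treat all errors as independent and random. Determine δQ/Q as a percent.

For a monomial Q ∝ d^-2, a^-1, q, fractional errors add in quadrature:
  (-2·δd/d)² = (-2×0.0730)² = 0.0213;  (-1·δa/a)² = (-1×0.0490)² = 0.00240;  (1·δq/q)² = (1×0.0840)² = 0.00706
δQ/Q = √(0.0308) = 0.175

17.5%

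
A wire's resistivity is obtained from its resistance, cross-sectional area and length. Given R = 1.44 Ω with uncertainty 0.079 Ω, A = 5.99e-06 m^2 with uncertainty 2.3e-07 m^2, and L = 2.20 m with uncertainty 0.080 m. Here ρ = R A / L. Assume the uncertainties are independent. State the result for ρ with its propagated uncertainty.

ρ is a product of powers, so relative uncertainties combine in quadrature:
  (1·δR/R)² = (1×0.0549)² = 0.00301;  (1·δA/A)² = (1×0.0384)² = 0.00147;  (-1·δL/L)² = (-1×0.0364)² = 0.00132
δρ/ρ = √(0.00581) = 0.0762
ρ = 3.92e-06 Ω·m, so δρ = 0.0762 × 3.92e-06 = 2.99e-07 Ω·m.

(3.92 ± 0.299) × 10^-6 Ω·m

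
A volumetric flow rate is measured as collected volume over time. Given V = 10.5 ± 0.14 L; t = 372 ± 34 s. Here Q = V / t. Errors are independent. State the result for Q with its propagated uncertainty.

Since Q is a product/quotient, work with relative uncertainties:
  (1·δV/V)² = (1×0.0133)² = 0.000178;  (-1·δt/t)² = (-1×0.0914)² = 0.00835
δQ/Q = √(0.00853) = 0.0924
Q = 0.0282 L/s, so δQ = 0.0924 × 0.0282 = 0.00261 L/s.

0.0282 ± 0.00261 L/s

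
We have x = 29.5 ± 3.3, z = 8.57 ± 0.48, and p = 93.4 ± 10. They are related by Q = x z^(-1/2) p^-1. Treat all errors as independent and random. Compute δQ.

0.0170

Each factor contributes (exponent × relative error)² to (δQ/Q)²:
  (1·δx/x)² = (1×0.112)² = 0.0125;  (−½·δz/z)² = (-0.5×0.0560)² = 0.000784;  (-1·δp/p)² = (-1×0.107)² = 0.0115
δQ/Q = √(0.0248) = 0.157
Q = 0.108, so δQ = 0.157 × 0.108 = 0.0170.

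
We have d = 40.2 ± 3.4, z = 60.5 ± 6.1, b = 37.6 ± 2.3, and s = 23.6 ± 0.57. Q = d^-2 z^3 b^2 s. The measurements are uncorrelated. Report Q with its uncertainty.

Each factor contributes (exponent × relative error)² to (δQ/Q)²:
  (-2·δd/d)² = (-2×0.0846)² = 0.0286;  (3·δz/z)² = (3×0.101)² = 0.0915;  (2·δb/b)² = (2×0.0612)² = 0.0150;  (1·δs/s)² = (1×0.0242)² = 0.000583
δQ/Q = √(0.136) = 0.368
Q = 4.57e+06, so δQ = 0.368 × 4.57e+06 = 1.68e+06.

(4.57 ± 1.68) × 10^6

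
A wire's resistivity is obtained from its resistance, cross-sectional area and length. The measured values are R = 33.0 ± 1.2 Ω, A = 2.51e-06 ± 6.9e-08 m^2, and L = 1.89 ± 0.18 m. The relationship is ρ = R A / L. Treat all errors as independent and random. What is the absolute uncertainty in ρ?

4.63e-06 Ω·m

ρ is a product of powers, so relative uncertainties combine in quadrature:
  (1·δR/R)² = (1×0.0364)² = 0.00132;  (1·δA/A)² = (1×0.0275)² = 0.000756;  (-1·δL/L)² = (-1×0.0952)² = 0.00907
δρ/ρ = √(0.0111) = 0.106
ρ = 4.38e-05 Ω·m, so δρ = 0.106 × 4.38e-05 = 4.63e-06 Ω·m.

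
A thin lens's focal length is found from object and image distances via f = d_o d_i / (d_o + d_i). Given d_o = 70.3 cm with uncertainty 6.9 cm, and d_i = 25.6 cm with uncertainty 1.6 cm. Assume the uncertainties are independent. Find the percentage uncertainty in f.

5.28%

∂f/∂d_o = (d_i/(d_o+d_i))² = 0.0713;  ∂f/∂d_i = (d_o/(d_o+d_i))² = 0.537
δf = √((∂f/∂d_o · δd_o)² + (∂f/∂d_i · δd_i)²) = √(0.242 + 0.739) = 0.990 cm
f = 18.8 cm, so δf/f = 0.990/18.8 = 0.0528.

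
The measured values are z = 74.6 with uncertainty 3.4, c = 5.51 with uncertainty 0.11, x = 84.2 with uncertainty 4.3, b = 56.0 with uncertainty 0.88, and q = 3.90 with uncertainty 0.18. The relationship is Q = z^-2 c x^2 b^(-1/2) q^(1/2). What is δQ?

Q is a product of powers, so relative uncertainties combine in quadrature:
  (-2·δz/z)² = (-2×0.0456)² = 0.00831;  (1·δc/c)² = (1×0.0200)² = 0.000399;  (2·δx/x)² = (2×0.0511)² = 0.0104;  (−½·δb/b)² = (-0.5×0.0157)² = 6.17e-05;  (½·δq/q)² = (0.5×0.0462)² = 0.000533
δQ/Q = √(0.0197) = 0.140
Q = 1.85, so δQ = 0.140 × 1.85 = 0.260.

0.260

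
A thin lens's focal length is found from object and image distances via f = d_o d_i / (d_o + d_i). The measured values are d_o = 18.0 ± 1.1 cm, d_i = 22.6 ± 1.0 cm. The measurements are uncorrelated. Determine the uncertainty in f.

0.393 cm

∂f/∂d_o = (d_i/(d_o+d_i))² = 0.310;  ∂f/∂d_i = (d_o/(d_o+d_i))² = 0.197
δf = √((∂f/∂d_o · δd_o)² + (∂f/∂d_i · δd_i)²) = √(0.116 + 0.0386) = 0.393 cm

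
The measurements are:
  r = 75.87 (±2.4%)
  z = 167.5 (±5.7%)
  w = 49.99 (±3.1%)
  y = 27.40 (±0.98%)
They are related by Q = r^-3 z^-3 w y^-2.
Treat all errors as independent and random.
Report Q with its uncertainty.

(3.244 ± 0.614) × 10^-14

Each factor contributes (exponent × relative error)² to (δQ/Q)²:
  (-3·δr/r)² = (-3×0.0240)² = 0.00518;  (-3·δz/z)² = (-3×0.0570)² = 0.0292;  (1·δw/w)² = (1×0.0310)² = 0.000961;  (-2·δy/y)² = (-2×0.00980)² = 0.000384
δQ/Q = √(0.0358) = 0.189
Q = 3.244e-14, so δQ = 0.189 × 3.244e-14 = 6.14e-15.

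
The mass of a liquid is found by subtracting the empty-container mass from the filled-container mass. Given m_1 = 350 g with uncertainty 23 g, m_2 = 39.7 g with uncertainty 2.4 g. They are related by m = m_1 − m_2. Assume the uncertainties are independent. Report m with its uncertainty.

310 ± 23.1 g

Absolute uncertainties add in quadrature for a linear combination:
  (δm_1)² = 529;  (δm_2)² = 5.76
δm = √(535) = 23.1 g
m = 310 g.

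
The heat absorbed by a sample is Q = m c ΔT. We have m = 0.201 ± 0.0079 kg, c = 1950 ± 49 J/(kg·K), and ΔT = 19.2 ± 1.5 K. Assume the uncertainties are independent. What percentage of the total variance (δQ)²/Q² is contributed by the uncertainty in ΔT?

73.7%

(δQ/Q)² = (1·δm/m)² + (1·δc/c)² + (1·δΔT/ΔT)²
  m term: (1×0.0393)² = 0.00154
  c term: (1×0.0251)² = 0.000631
  ΔT term: (1×0.0781)² = 0.00610
Total = 0.00828. Share from ΔT = 0.00610/0.00828 = 0.737.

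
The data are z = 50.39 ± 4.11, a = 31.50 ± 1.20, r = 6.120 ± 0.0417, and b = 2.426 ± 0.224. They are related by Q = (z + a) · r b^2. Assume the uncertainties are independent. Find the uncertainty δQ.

Let u = z + a = 81.89. δu = √(δz² + δa²) = √(16.9 + 1.44) = 4.28, so δu/u = 0.0523.
Q is then a monomial in u, r, b:
δQ/Q = √((δu/u)² + (1·δr/r)² + (2·δb/b)²) = √(0.00273 + 4.64e-05 + 0.0341) = 0.192
Q = 2950, so δQ = 0.192 × 2950 = 566.

566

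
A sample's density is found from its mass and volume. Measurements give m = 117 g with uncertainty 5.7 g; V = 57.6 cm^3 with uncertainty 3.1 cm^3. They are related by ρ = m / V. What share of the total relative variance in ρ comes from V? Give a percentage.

(δρ/ρ)² = (1·δm/m)² + (-1·δV/V)²
  m term: (1×0.0487)² = 0.00237
  V term: (-1×0.0538)² = 0.00290
Total = 0.00527. Share from V = 0.00290/0.00527 = 0.550.

55.0%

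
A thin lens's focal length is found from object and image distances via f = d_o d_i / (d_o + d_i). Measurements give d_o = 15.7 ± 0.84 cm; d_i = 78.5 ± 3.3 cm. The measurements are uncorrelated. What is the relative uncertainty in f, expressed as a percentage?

4.51%

∂f/∂d_o = (d_i/(d_o+d_i))² = 0.694;  ∂f/∂d_i = (d_o/(d_o+d_i))² = 0.0278
δf = √((∂f/∂d_o · δd_o)² + (∂f/∂d_i · δd_i)²) = √(0.340 + 0.00840) = 0.590 cm
f = 13.1 cm, so δf/f = 0.590/13.1 = 0.0451.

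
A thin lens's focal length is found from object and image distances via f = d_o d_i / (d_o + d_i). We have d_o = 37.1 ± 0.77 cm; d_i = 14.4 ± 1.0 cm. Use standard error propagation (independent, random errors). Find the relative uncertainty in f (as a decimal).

∂f/∂d_o = (d_i/(d_o+d_i))² = 0.0782;  ∂f/∂d_i = (d_o/(d_o+d_i))² = 0.519
δf = √((∂f/∂d_o · δd_o)² + (∂f/∂d_i · δd_i)²) = √(0.00362 + 0.269) = 0.522 cm
f = 10.4 cm, so δf/f = 0.522/10.4 = 0.0504.

0.0504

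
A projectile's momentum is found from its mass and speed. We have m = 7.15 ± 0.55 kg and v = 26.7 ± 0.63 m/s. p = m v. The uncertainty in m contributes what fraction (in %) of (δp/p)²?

91.4%

(δp/p)² = (1·δm/m)² + (1·δv/v)²
  m term: (1×0.0769)² = 0.00592
  v term: (1×0.0236)² = 0.000557
Total = 0.00647. Share from m = 0.00592/0.00647 = 0.914.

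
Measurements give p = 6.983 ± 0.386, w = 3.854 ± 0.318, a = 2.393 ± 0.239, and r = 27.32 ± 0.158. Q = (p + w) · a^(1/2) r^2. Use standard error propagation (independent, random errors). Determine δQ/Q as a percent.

Let u = p + w = 10.84. δu = √(δp² + δw²) = √(0.149 + 0.101) = 0.500, so δu/u = 0.0461.
Q is then a monomial in u, a, r:
δQ/Q = √((δu/u)² + (½·δa/a)² + (2·δr/r)²) = √(0.00213 + 0.00249 + 0.000134) = 0.0690

6.90%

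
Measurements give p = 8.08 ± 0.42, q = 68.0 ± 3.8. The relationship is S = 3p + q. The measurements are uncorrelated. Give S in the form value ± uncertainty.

92.2 ± 4.00

For a sum/difference, combine absolute errors in quadrature:
  (3·δp)² = 1.59;  (δq)² = 14.4
δS = √(16.0) = 4.00
S = 92.2.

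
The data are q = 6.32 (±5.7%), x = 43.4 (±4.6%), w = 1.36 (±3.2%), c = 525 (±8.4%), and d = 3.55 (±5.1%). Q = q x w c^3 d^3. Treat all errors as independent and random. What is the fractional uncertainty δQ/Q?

Q is a product of powers, so relative uncertainties combine in quadrature:
  (1·δq/q)² = (1×0.0570)² = 0.00325;  (1·δx/x)² = (1×0.0460)² = 0.00212;  (1·δw/w)² = (1×0.0320)² = 0.00102;  (3·δc/c)² = (3×0.0840)² = 0.0635;  (3·δd/d)² = (3×0.0510)² = 0.0234
δQ/Q = √(0.0933) = 0.305

0.305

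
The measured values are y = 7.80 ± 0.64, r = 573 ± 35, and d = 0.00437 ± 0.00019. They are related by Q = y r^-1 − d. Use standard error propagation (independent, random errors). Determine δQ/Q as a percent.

Let p = y·r^-1 = 0.0136. δp/p = √((1·δy/y)² + (-1·δr/r)²) = √(0.00673 + 0.00373) = 0.102, so δp = 0.00139.
Q = p − d: δQ = √(δp² + δd²) = √(1.94e-06 + 3.61e-08) = 0.00141
Q = 0.00924, so δQ/Q = 0.00141/0.00924 = 0.152.

15.2%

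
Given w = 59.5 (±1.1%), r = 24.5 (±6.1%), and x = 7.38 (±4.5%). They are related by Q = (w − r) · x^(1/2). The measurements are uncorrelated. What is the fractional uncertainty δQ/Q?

Let u = w − r = 35.0. δu = √(δw² + δr²) = √(0.428 + 2.23) = 1.63, so δu/u = 0.0466.
Q is then a monomial in u, x:
δQ/Q = √((δu/u)² + (½·δx/x)²) = √(0.00217 + 0.000506) = 0.0518

0.0518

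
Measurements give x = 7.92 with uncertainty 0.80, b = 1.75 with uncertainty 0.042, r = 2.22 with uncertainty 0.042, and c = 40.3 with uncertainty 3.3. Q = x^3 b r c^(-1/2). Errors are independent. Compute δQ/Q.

Each factor contributes (exponent × relative error)² to (δQ/Q)²:
  (3·δx/x)² = (3×0.101)² = 0.0918;  (1·δb/b)² = (1×0.0240)² = 0.000576;  (1·δr/r)² = (1×0.0189)² = 0.000358;  (−½·δc/c)² = (-0.5×0.0819)² = 0.00168
δQ/Q = √(0.0944) = 0.307

0.307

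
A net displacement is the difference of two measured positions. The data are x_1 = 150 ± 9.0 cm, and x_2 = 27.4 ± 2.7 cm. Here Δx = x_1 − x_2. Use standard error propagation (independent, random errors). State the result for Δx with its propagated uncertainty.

123 ± 9.40 cm

For a sum/difference, combine absolute errors in quadrature:
  (δx_1)² = 81.0;  (δx_2)² = 7.29
δΔx = √(88.3) = 9.40 cm
Δx = 123 cm.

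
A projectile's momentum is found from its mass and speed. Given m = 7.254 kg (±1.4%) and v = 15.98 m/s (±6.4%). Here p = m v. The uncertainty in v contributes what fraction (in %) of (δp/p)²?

(δp/p)² = (1·δm/m)² + (1·δv/v)²
  m term: (1×0.0140)² = 0.000196
  v term: (1×0.0640)² = 0.00410
Total = 0.00429. Share from v = 0.00410/0.00429 = 0.954.

95.4%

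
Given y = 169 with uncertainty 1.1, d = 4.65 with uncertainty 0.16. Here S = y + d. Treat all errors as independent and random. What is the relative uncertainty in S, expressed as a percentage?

0.640%

Absolute uncertainties add in quadrature for a linear combination:
  (δy)² = 1.21;  (δd)² = 0.0256
δS = √(1.24) = 1.11
S = 174, so δS/S = 1.11/174 = 0.00640.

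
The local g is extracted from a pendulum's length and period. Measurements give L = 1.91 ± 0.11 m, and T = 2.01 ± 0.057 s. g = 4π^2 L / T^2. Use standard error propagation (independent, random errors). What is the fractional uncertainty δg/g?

Relative error in a monomial: (δg/g)² = Σ (nᵢ · δxᵢ/xᵢ)².
  (1·δL/L)² = (1×0.0576)² = 0.00332;  (-2·δT/T)² = (-2×0.0284)² = 0.00322
δg/g = √(0.00653) = 0.0808

0.0808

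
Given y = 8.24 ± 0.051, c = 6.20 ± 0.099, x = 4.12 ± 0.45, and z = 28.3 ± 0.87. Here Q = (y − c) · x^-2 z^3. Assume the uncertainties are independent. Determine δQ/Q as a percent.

Let u = y − c = 2.04. δu = √(δy² + δc²) = √(0.00260 + 0.00980) = 0.111, so δu/u = 0.0546.
Q is then a monomial in u, x, z:
δQ/Q = √((δu/u)² + (-2·δx/x)² + (3·δz/z)²) = √(0.00298 + 0.0477 + 0.00851) = 0.243

24.3%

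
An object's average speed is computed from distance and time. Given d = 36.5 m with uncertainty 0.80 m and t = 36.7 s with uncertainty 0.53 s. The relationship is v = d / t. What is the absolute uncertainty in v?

For a monomial v ∝ d, t^-1, fractional errors add in quadrature:
  (1·δd/d)² = (1×0.0219)² = 0.000480;  (-1·δt/t)² = (-1×0.0144)² = 0.000209
δv/v = √(0.000689) = 0.0262
v = 0.995 m/s, so δv = 0.0262 × 0.995 = 0.0261 m/s.

0.0261 m/s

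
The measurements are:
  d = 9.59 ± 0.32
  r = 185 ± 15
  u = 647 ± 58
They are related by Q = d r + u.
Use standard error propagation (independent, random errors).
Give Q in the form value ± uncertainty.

Let p = d·r = 1770. δp/p = √((1·δd/d)² + (1·δr/r)²) = √(0.00111 + 0.00657) = 0.0877, so δp = 156.
Q = p + u: δQ = √(δp² + δu²) = √(24200 + 3360) = 166
Q = 2420.

2420 ± 166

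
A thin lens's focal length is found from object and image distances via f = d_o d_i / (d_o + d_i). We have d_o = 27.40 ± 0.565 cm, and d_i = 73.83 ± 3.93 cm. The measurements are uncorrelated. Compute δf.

0.416 cm

∂f/∂d_o = (d_i/(d_o+d_i))² = 0.532;  ∂f/∂d_i = (d_o/(d_o+d_i))² = 0.0733
δf = √((∂f/∂d_o · δd_o)² + (∂f/∂d_i · δd_i)²) = √(0.0903 + 0.0829) = 0.416 cm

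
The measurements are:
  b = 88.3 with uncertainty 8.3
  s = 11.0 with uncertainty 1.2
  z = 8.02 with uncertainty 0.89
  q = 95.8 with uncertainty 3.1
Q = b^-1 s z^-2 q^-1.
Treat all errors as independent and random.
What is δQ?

5.39e-06

For a monomial Q ∝ b^-1, s, z^-2, q^-1, fractional errors add in quadrature:
  (-1·δb/b)² = (-1×0.0940)² = 0.00884;  (1·δs/s)² = (1×0.109)² = 0.0119;  (-2·δz/z)² = (-2×0.111)² = 0.0493;  (-1·δq/q)² = (-1×0.0324)² = 0.00105
δQ/Q = √(0.0710) = 0.267
Q = 2.02e-05, so δQ = 0.267 × 2.02e-05 = 5.39e-06.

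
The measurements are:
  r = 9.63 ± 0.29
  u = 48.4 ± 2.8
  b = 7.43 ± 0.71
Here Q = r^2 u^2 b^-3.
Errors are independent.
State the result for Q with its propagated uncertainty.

530 ± 167

Q is a product of powers, so relative uncertainties combine in quadrature:
  (2·δr/r)² = (2×0.0301)² = 0.00363;  (2·δu/u)² = (2×0.0579)² = 0.0134;  (-3·δb/b)² = (-3×0.0956)² = 0.0822
δQ/Q = √(0.0992) = 0.315
Q = 530, so δQ = 0.315 × 530 = 167.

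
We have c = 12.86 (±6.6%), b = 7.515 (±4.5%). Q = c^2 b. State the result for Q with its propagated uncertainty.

For a monomial Q ∝ c^2, b, fractional errors add in quadrature:
  (2·δc/c)² = (2×0.0660)² = 0.0174;  (1·δb/b)² = (1×0.0450)² = 0.00202
δQ/Q = √(0.0194) = 0.139
Q = 1243, so δQ = 0.139 × 1243 = 173.

1243 ± 173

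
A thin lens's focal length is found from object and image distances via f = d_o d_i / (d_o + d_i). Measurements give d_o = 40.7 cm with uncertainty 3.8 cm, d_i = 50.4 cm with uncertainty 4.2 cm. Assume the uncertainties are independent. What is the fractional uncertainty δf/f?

0.0637

∂f/∂d_o = (d_i/(d_o+d_i))² = 0.306;  ∂f/∂d_i = (d_o/(d_o+d_i))² = 0.200
δf = √((∂f/∂d_o · δd_o)² + (∂f/∂d_i · δd_i)²) = √(1.35 + 0.703) = 1.43 cm
f = 22.5 cm, so δf/f = 1.43/22.5 = 0.0637.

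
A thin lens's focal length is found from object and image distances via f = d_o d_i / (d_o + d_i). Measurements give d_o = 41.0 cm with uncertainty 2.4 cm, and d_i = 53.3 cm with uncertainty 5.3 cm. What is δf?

∂f/∂d_o = (d_i/(d_o+d_i))² = 0.319;  ∂f/∂d_i = (d_o/(d_o+d_i))² = 0.189
δf = √((∂f/∂d_o · δd_o)² + (∂f/∂d_i · δd_i)²) = √(0.588 + 1.00) = 1.26 cm

1.26 cm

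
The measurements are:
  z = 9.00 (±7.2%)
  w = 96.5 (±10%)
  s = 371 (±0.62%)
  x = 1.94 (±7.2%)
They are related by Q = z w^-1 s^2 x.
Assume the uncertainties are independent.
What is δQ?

For a monomial Q ∝ z, w^-1, s^2, x, fractional errors add in quadrature:
  (1·δz/z)² = (1×0.0720)² = 0.00518;  (-1·δw/w)² = (-1×0.100)² = 0.0100;  (2·δs/s)² = (2×0.00620)² = 0.000154;  (1·δx/x)² = (1×0.0720)² = 0.00518
δQ/Q = √(0.0205) = 0.143
Q = 24900, so δQ = 0.143 × 24900 = 3570.

3570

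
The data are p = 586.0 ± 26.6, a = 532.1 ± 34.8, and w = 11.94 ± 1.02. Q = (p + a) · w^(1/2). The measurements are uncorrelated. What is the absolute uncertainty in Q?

224

Let u = p + a = 1118. δu = √(δp² + δa²) = √(708 + 1210) = 43.8, so δu/u = 0.0392.
Q is then a monomial in u, w:
δQ/Q = √((δu/u)² + (½·δw/w)²) = √(0.00153 + 0.00182) = 0.0580
Q = 3864, so δQ = 0.0580 × 3864 = 224.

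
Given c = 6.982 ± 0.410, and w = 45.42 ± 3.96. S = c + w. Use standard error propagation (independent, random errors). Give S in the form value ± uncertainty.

S is a linear combination, so absolute uncertainties add in quadrature:
  (δc)² = 0.168;  (δw)² = 15.7
δS = √(15.8) = 3.98
S = 52.40.

52.40 ± 3.98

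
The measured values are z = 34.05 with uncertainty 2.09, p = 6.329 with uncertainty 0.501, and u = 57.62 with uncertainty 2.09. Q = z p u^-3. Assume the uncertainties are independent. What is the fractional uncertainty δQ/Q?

0.148

Each factor contributes (exponent × relative error)² to (δQ/Q)²:
  (1·δz/z)² = (1×0.0614)² = 0.00377;  (1·δp/p)² = (1×0.0792)² = 0.00627;  (-3·δu/u)² = (-3×0.0363)² = 0.0118
δQ/Q = √(0.0219) = 0.148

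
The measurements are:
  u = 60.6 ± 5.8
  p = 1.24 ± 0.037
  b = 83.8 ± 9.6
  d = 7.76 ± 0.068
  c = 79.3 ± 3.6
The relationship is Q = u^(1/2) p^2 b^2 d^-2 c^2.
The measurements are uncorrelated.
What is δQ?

For a monomial Q ∝ u^(1/2), p^2, b^2, d^-2, c^2, fractional errors add in quadrature:
  (½·δu/u)² = (0.5×0.0957)² = 0.00229;  (2·δp/p)² = (2×0.0298)² = 0.00356;  (2·δb/b)² = (2×0.115)² = 0.0525;  (-2·δd/d)² = (-2×0.00876)² = 0.000307;  (2·δc/c)² = (2×0.0454)² = 0.00824
δQ/Q = √(0.0669) = 0.259
Q = 8.78e+06, so δQ = 0.259 × 8.78e+06 = 2.27e+06.

2.27e+06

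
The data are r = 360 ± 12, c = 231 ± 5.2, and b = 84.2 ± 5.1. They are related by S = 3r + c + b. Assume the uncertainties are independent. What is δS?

Sums and differences: (δS)² = Σ (cᵢ δxᵢ)².
  (3·δr)² = 1300;  (δc)² = 27.0;  (δb)² = 26.0
δS = √(1350) = 36.7

36.7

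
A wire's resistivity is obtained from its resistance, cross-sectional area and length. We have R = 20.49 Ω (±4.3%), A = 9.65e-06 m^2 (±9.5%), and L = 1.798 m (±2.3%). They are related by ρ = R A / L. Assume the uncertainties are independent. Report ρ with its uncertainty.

(1.100 ± 0.117) × 10^-4 Ω·m

Relative error in a monomial: (δρ/ρ)² = Σ (nᵢ · δxᵢ/xᵢ)².
  (1·δR/R)² = (1×0.0430)² = 0.00185;  (1·δA/A)² = (1×0.0950)² = 0.00903;  (-1·δL/L)² = (-1×0.0230)² = 0.000529
δρ/ρ = √(0.0114) = 0.107
ρ = 0.0001100 Ω·m, so δρ = 0.107 × 0.0001100 = 1.17e-05 Ω·m.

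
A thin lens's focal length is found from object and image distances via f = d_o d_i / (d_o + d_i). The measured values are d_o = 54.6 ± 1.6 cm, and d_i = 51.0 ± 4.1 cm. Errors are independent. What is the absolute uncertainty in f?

1.16 cm

∂f/∂d_o = (d_i/(d_o+d_i))² = 0.233;  ∂f/∂d_i = (d_o/(d_o+d_i))² = 0.267
δf = √((∂f/∂d_o · δd_o)² + (∂f/∂d_i · δd_i)²) = √(0.139 + 1.20) = 1.16 cm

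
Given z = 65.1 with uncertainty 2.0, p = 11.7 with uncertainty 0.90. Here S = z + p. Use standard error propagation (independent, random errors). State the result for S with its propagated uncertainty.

Sums and differences: (δS)² = Σ (cᵢ δxᵢ)².
  (δz)² = 4.00;  (δp)² = 0.810
δS = √(4.81) = 2.19
S = 76.8.

76.8 ± 2.19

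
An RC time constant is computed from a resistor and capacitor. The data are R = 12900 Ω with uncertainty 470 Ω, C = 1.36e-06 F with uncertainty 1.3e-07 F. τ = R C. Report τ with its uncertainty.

Each factor contributes (exponent × relative error)² to (δτ/τ)²:
  (1·δR/R)² = (1×0.0364)² = 0.00133;  (1·δC/C)² = (1×0.0956)² = 0.00914
δτ/τ = √(0.0105) = 0.102
τ = 0.0175 s, so δτ = 0.102 × 0.0175 = 0.00179 s.

0.0175 ± 0.00179 s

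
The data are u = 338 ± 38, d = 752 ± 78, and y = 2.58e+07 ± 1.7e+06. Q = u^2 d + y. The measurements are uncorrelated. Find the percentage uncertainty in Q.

19.1%

Let p = u^2·d = 8.59e+07. δp/p = √((2·δu/u)² + (1·δd/d)²) = √(0.0506 + 0.0108) = 0.248, so δp = 2.13e+07.
Q = p + y: δQ = √(δp² + δy²) = √(4.53e+14 + 2.89e+12) = 2.13e+07
Q = 1.12e+08, so δQ/Q = 2.13e+07/1.12e+08 = 0.191.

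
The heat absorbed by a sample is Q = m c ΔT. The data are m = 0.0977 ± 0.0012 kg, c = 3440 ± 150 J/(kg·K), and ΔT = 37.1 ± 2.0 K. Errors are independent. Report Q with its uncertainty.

Since Q is a product/quotient, work with relative uncertainties:
  (1·δm/m)² = (1×0.0123)² = 0.000151;  (1·δc/c)² = (1×0.0436)² = 0.00190;  (1·δΔT/ΔT)² = (1×0.0539)² = 0.00291
δQ/Q = √(0.00496) = 0.0704
Q = 12500 J, so δQ = 0.0704 × 12500 = 878 J.

12500 ± 878 J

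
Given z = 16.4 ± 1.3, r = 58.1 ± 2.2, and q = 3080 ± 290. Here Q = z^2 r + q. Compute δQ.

2560

Let p = z^2·r = 15600. δp/p = √((2·δz/z)² + (1·δr/r)²) = √(0.0251 + 0.00143) = 0.163, so δp = 2550.
Q = p + q: δQ = √(δp² + δq²) = √(6.49e+06 + 84100) = 2560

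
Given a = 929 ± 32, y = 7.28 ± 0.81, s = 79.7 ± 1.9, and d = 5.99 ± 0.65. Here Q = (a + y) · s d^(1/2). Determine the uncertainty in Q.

12500

Let u = a + y = 936. δu = √(δa² + δy²) = √(1020 + 0.656) = 32.0, so δu/u = 0.0342.
Q is then a monomial in u, s, d:
δQ/Q = √((δu/u)² + (1·δs/s)² + (½·δd/d)²) = √(0.00117 + 0.000568 + 0.00294) = 0.0684
Q = 1.83e+05, so δQ = 0.0684 × 1.83e+05 = 12500.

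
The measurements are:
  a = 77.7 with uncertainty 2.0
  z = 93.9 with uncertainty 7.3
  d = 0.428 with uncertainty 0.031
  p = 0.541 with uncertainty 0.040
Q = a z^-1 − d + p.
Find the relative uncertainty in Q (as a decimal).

Let w = a·z^-1 = 0.827. δw/w = √((1·δa/a)² + (-1·δz/z)²) = √(0.000663 + 0.00604) = 0.0819, so δw = 0.0678.
Q = w − d + p: δQ = √(δw² + δd² + δp²) = √(0.00459 + 0.000961 + 0.00160) = 0.0846
Q = 0.940, so δQ/Q = 0.0846/0.940 = 0.0899.

0.0899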